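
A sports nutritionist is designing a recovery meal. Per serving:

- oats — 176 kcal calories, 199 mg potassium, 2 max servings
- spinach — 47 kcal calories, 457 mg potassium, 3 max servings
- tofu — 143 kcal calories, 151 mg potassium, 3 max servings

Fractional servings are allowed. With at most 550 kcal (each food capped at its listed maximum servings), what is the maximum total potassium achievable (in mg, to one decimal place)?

Potassium per kcal: spinach 9.723, oats 1.131, tofu 1.056.
Take 3 servings of spinach: uses 141 kcal, +1371.0 mg potassium (running total 1371.0 mg).
Take 2 servings of oats: uses 352 kcal, +398.0 mg potassium (running total 1769.0 mg).
Take 0.3986 servings of tofu: uses 57 kcal, +60.2 mg potassium (running total 1829.2 mg).
Filling greedily by potassium-per-kcal is optimal for one linear limit, giving 1829.2 mg.

1829.2 mg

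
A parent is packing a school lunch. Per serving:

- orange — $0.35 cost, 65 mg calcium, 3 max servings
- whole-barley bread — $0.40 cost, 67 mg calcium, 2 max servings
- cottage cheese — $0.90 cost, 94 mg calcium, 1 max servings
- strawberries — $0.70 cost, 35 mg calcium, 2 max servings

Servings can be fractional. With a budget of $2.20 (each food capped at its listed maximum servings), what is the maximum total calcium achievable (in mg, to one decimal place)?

365.6 mg

Calcium per dollar: orange 185.7, whole-barley bread 167.5, cottage cheese 104.4, strawberries 50.
Take 3 servings of orange: spends $1.05, +195.0 mg calcium (running total 195.0 mg).
Take 2 servings of whole-barley bread: spends $0.80, +134.0 mg calcium (running total 329.0 mg).
Take 0.3889 servings of cottage cheese: spends $0.35, +36.6 mg calcium (running total 365.6 mg).
Filling greedily by calcium-per-dollar is optimal for one linear limit, giving 365.6 mg.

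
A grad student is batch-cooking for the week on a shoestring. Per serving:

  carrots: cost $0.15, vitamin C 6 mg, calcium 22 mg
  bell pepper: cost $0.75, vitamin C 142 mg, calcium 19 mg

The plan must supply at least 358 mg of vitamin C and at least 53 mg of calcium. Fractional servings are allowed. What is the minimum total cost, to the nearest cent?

$1.92

carrots only: max(358/6, 53/22) = 59.67 servings → $8.95.
bell pepper only: max(358/142, 53/19) = 2.789 servings → $2.09.
carrots + bell pepper with both tight: 0.2405 servings and 2.511 servings → $1.92.
So the least-cost plan costs $1.92.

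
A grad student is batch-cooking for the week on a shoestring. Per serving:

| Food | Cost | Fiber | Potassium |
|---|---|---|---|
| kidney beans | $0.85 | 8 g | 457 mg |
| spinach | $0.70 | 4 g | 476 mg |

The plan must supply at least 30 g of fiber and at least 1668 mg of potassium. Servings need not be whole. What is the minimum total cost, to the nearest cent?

Check every corner: each single food scaled to meet both minima, and each pair solved so both constraints bind.
kidney beans only: max(30/8, 1668/457) = 3.75 servings → $3.19.
spinach only: max(30/4, 1668/476) = 7.5 servings → $5.25.
kidney beans + spinach: the both-tight solution has a negative serving — not a feasible corner.
So the least-cost plan costs $3.19.

$3.19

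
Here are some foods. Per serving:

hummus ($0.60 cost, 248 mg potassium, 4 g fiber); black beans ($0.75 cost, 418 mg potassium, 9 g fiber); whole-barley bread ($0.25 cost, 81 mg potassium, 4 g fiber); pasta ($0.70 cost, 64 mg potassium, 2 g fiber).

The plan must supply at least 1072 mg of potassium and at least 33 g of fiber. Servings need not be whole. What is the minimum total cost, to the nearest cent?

hummus only: max(1072/248, 33/4) = 8.25 servings → $4.95.
black beans only: max(1072/418, 33/9) = 3.667 servings → $2.75.
whole-barley bread only: max(1072/81, 33/4) = 13.23 servings → $3.31.
pasta only: max(1072/64, 33/2) = 16.75 servings → $11.72.
hummus + black beans: the both-tight solution has a negative serving — not a feasible corner.
hummus + whole-barley bread with both tight: 2.418 servings and 5.832 servings → $2.91.
hummus + pasta with both tight: 0.1333 servings and 16.23 servings → $11.44.
black beans + whole-barley bread with both tight: 1.713 servings and 4.397 servings → $2.38.
black beans + pasta with both tight: 0.1231 servings and 15.95 servings → $11.25.
whole-barley bread + pasta: intersection lies outside the first quadrant.
Cheapest feasible corner: $2.38.

$2.38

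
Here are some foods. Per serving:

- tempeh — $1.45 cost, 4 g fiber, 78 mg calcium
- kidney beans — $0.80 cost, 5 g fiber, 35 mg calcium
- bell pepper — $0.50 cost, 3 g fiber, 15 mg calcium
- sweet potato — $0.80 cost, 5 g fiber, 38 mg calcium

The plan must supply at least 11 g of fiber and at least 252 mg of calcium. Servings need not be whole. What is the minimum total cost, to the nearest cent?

$4.68

With two linear requirements the optimum uses one or two foods; enumerate the corners.
tempeh only: max(11/4, 252/78) = 3.231 servings → $4.68.
kidney beans only: max(11/5, 252/35) = 7.2 servings → $5.76.
bell pepper only: max(11/3, 252/15) = 16.8 servings → $8.40.
sweet potato only: max(11/5, 252/38) = 6.632 servings → $5.31.
tempeh + kidney beans: intersection lies outside the first quadrant.
tempeh + bell pepper with both targets exact would need a negative amount; discard.
tempeh + sweet potato: intersection lies outside the first quadrant.
kidney beans + bell pepper with both targets exact would need a negative amount; discard.
kidney beans + sweet potato: the both-tight solution has a negative serving — not a feasible corner.
bell pepper + sweet potato with both targets exact would need a negative amount; discard.
The minimum over all feasible corners is $4.68.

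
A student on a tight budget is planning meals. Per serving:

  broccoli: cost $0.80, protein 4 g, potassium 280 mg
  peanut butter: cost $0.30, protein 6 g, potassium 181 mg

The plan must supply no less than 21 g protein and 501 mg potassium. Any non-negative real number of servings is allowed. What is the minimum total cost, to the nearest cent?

$1.05

broccoli only: max(21/4, 501/280) = 5.25 servings → $4.20.
peanut butter only: max(21/6, 501/181) = 3.5 servings → $1.05.
broccoli + peanut butter: the both-tight solution has a negative serving — not a feasible corner.
So the least-cost plan costs $1.05.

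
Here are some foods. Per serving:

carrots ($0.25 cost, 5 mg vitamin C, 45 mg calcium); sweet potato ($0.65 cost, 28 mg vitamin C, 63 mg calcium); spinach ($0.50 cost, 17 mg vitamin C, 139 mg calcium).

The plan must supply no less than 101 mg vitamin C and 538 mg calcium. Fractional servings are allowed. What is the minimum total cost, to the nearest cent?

$2.67

Check every corner: each single food scaled to meet both minima, and each pair solved so both constraints bind.
carrots only: max(101/5, 538/45) = 20.2 servings → $5.05.
sweet potato only: max(101/28, 538/63) = 8.54 servings → $5.55.
spinach only: max(101/17, 538/139) = 5.941 servings → $2.97.
carrots + sweet potato with both tight: 9.207 servings and 1.963 servings → $3.58.
carrots + spinach: the both-tight solution has a negative serving — not a feasible corner.
sweet potato + spinach with both tight: 1.734 servings and 3.084 servings → $2.67.
So the least-cost plan costs $2.67.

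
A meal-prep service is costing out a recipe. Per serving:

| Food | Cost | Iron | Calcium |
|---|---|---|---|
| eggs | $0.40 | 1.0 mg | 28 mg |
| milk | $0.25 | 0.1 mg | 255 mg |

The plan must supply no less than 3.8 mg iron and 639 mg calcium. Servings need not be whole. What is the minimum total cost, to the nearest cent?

This is a tiny linear program; its minimum lies at a vertex of the feasible set. List the vertices and price them.
eggs only: max(3.8/1.0, 639/28) = 22.82 servings → $9.13.
milk only: max(3.8/0.1, 639/255) = 38 servings → $9.50.
eggs + milk with both tight: 3.589 servings and 2.112 servings → $1.96.
Cheapest feasible corner: $1.96.

$1.96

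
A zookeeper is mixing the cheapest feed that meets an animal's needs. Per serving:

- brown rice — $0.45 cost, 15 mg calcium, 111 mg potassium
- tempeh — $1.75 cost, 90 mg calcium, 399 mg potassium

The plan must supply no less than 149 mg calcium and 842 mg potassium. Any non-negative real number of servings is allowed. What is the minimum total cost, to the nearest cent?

$3.54

For a min-cost LP with two ≥-constraints, a basic feasible solution has at most two positive variables.
brown rice only: max(149/15, 842/111) = 9.933 servings → $4.47.
tempeh only: max(149/90, 842/399) = 2.11 servings → $3.69.
brown rice + tempeh with both tight: 4.077 servings and 0.976 servings → $3.54.
So the least-cost plan costs $3.54.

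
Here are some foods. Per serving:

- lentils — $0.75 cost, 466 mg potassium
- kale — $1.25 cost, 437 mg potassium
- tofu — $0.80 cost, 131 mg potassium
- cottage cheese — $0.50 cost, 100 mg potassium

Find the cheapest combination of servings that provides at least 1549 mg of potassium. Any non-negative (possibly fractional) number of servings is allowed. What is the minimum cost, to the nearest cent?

Cost per mg of potassium: lentils $0.0016, kale $0.0029, cottage cheese $0.0050, tofu $0.0061.
With no serving limits, use only lentils: 1549 mg / 466 mg = 3.324 servings × $0.75 = $2.49.

$2.49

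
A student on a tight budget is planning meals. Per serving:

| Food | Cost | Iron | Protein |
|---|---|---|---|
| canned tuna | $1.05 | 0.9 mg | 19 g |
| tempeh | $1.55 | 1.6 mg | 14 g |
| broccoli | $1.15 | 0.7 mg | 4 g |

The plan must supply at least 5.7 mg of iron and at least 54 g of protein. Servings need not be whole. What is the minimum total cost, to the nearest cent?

Check every corner: each single food scaled to meet both minima, and each pair solved so both constraints bind.
canned tuna only: max(5.7/0.9, 54/19) = 6.333 servings → $6.65.
tempeh only: max(5.7/1.6, 54/14) = 3.857 servings → $5.98.
broccoli only: max(5.7/0.7, 54/4) = 13.5 servings → $15.53.
canned tuna + tempeh with both tight: 0.3708 servings and 3.354 servings → $5.59.
canned tuna + broccoli with both tight: 1.546 servings and 6.155 servings → $8.70.
tempeh + broccoli: intersection lies outside the first quadrant.
Cheapest feasible corner: $5.59.

$5.59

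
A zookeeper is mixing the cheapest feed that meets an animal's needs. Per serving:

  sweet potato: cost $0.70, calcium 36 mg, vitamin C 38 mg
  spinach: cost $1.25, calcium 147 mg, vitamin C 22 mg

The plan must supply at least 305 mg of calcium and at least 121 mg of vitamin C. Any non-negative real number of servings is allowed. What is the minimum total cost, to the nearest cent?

With two linear requirements the optimum uses one or two foods; enumerate the corners.
sweet potato only: max(305/36, 121/38) = 8.472 servings → $5.93.
spinach only: max(305/147, 121/22) = 5.5 servings → $6.88.
sweet potato + spinach with both tight: 2.311 servings and 1.509 servings → $3.50.
So the least-cost plan costs $3.50.

$3.50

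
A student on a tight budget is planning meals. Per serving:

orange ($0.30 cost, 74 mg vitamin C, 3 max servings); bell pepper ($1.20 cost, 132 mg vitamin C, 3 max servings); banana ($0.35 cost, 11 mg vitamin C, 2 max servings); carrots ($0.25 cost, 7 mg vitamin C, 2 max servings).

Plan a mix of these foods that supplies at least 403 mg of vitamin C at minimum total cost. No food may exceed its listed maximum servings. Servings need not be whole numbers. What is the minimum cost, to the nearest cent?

Cost per mg of vitamin C: orange $0.0041, bell pepper $0.0091, banana $0.0318, carrots $0.0357.
Take 3 servings of orange: +222.0 mg vitamin C for $0.90 (total $0.90, still need 181.0 mg).
Take 1.371 servings of bell pepper: +181.0 mg vitamin C for $1.65 (total $2.55, still need 0.0 mg).
Greedy by cheapest-per-mg is optimal for a single linear constraint, so the minimum cost is $2.55.

$2.55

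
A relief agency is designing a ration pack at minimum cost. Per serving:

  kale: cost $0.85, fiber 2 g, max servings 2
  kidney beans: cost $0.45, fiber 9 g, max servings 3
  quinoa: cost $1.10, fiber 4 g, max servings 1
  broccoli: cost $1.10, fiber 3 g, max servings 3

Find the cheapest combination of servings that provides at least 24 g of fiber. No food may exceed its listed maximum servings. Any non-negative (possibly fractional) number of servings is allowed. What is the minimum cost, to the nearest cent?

Cost per g of fiber: kidney beans $0.0500, quinoa $0.2750, broccoli $0.3667, kale $0.4250.
Take 2.667 servings of kidney beans: +24.0 g fiber for $1.20 (total $1.20, still need 0.0 g).
Greedy by cheapest-per-g is optimal for a single linear constraint, so the minimum cost is $1.20.

$1.20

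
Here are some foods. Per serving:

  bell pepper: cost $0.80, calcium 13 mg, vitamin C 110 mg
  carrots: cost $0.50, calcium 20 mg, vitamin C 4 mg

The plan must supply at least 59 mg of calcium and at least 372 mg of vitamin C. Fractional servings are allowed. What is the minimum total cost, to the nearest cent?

$3.07

An LP optimum is at a vertex; with two nutrient constraints at most two foods are used. Check each candidate.
bell pepper only: max(59/13, 372/110) = 4.538 servings → $3.63.
carrots only: max(59/20, 372/4) = 93 servings → $46.50.
bell pepper + carrots with both tight: 3.354 servings and 0.77 servings → $3.07.
So the least-cost plan costs $3.07.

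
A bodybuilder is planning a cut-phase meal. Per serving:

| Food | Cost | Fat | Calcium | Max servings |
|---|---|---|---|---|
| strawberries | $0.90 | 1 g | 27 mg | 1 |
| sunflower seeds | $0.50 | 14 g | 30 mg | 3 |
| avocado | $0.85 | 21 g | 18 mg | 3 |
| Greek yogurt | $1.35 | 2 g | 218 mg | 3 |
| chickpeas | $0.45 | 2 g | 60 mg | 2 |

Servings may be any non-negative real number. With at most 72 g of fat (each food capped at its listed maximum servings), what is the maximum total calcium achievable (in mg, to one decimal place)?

907.3 mg

Calcium per g fat: Greek yogurt 109, chickpeas 30, strawberries 27, sunflower seeds 2.143, avocado 0.8571.
Take 3 servings of Greek yogurt: uses 6 g fat, +654.0 mg calcium (running total 654.0 mg).
Take 2 servings of chickpeas: uses 4 g fat, +120.0 mg calcium (running total 774.0 mg).
Take 1 serving of strawberries: uses 1 g fat, +27.0 mg calcium (running total 801.0 mg).
Take 3 servings of sunflower seeds: uses 42 g fat, +90.0 mg calcium (running total 891.0 mg).
Take 0.9048 servings of avocado: uses 19 g fat, +16.3 mg calcium (running total 907.3 mg).
Filling greedily by calcium-per-g fat is optimal for one linear limit, giving 907.3 mg.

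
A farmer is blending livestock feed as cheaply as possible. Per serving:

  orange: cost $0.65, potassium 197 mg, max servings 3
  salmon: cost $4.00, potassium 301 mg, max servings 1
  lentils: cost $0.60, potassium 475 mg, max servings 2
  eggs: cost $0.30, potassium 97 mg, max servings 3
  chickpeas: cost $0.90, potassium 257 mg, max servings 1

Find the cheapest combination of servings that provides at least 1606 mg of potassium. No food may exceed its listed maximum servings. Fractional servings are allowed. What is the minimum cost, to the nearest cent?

$3.30

Cost per mg of potassium: lentils $0.0013, eggs $0.0031, orange $0.0033, chickpeas $0.0035, salmon $0.0133.
Take 2 servings of lentils: +950.0 mg potassium for $1.20 (total $1.20, still need 656.0 mg).
Take 3 servings of eggs: +291.0 mg potassium for $0.90 (total $2.10, still need 365.0 mg).
Take 1.853 servings of orange: +365.0 mg potassium for $1.20 (total $3.30, still need 0.0 mg).
Greedy by cheapest-per-mg is optimal for a single linear constraint, so the minimum cost is $3.30.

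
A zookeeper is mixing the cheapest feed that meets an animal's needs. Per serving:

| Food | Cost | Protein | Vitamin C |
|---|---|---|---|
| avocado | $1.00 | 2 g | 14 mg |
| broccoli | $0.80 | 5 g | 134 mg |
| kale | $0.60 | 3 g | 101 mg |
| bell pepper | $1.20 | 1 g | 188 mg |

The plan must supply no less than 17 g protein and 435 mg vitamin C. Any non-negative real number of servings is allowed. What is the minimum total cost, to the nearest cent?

An LP optimum is at a vertex; with two nutrient constraints at most two foods are used. Check each candidate.
avocado only: max(17/2, 435/14) = 31.07 servings → $31.07.
broccoli only: max(17/5, 435/134) = 3.4 servings → $2.72.
kale only: max(17/3, 435/101) = 5.667 servings → $3.40.
bell pepper only: max(17/1, 435/188) = 17 servings → $20.40.
avocado + broccoli with both tight: 0.5202 servings and 3.192 servings → $3.07.
avocado + kale with both tight: 2.575 servings and 3.95 servings → $4.95.
avocado + bell pepper with both tight: 7.627 servings and 1.746 servings → $9.72.
broccoli + kale: the both-tight solution has a negative serving — not a feasible corner.
broccoli + bell pepper with both targets exact would need a negative amount; discard.
kale + bell pepper: the both-tight solution has a negative serving — not a feasible corner.
Cheapest feasible corner: $2.72.

$2.72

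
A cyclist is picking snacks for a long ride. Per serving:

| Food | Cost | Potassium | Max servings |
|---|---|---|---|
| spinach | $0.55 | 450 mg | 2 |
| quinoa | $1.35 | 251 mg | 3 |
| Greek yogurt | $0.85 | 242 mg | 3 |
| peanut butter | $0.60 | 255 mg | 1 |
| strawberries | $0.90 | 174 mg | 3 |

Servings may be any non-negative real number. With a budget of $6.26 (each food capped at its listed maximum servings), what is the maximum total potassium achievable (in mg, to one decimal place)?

2269.6 mg

Potassium per dollar: spinach 818.2, peanut butter 425, Greek yogurt 284.7, strawberries 193.3, quinoa 185.9.
Take 2 servings of spinach: spends $1.10, +900.0 mg potassium (running total 900.0 mg).
Take 1 serving of peanut butter: spends $0.60, +255.0 mg potassium (running total 1155.0 mg).
Take 3 servings of Greek yogurt: spends $2.55, +726.0 mg potassium (running total 1881.0 mg).
Take 2.233 servings of strawberries: spends $2.01, +388.6 mg potassium (running total 2269.6 mg).
Greedy by best ratio exhausts the cost allowance optimally: 2269.6 mg.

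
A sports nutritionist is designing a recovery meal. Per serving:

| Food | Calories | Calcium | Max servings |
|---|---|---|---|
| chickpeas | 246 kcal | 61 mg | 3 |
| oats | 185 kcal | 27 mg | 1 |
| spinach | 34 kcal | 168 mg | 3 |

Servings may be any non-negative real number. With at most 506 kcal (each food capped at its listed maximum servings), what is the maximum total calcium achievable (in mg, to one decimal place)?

604.2 mg

Calcium per kcal: spinach 4.941, chickpeas 0.248, oats 0.1459.
Take 3 servings of spinach: uses 102 kcal, +504.0 mg calcium (running total 504.0 mg).
Take 1.642 servings of chickpeas: uses 404 kcal, +100.2 mg calcium (running total 604.2 mg).
Greedy by best ratio exhausts the calories allowance optimally: 604.2 mg.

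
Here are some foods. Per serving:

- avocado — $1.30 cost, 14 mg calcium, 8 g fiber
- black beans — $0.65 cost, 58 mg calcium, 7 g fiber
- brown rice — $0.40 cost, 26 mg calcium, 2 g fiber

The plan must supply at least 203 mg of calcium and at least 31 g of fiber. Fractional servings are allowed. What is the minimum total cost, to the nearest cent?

$2.88

This is a tiny linear program; its minimum lies at a vertex of the feasible set. List the vertices and price them.
avocado only: max(203/14, 31/8) = 14.5 servings → $18.85.
black beans only: max(203/58, 31/7) = 4.429 servings → $2.88.
brown rice only: max(203/26, 31/2) = 15.5 servings → $6.20.
avocado + black beans with both tight: 1.03 servings and 3.251 servings → $3.45.
avocado + brown rice with both tight: 2.222 servings and 6.611 servings → $5.53.
black beans + brown rice with both targets exact would need a negative amount; discard.
So the least-cost plan costs $2.88.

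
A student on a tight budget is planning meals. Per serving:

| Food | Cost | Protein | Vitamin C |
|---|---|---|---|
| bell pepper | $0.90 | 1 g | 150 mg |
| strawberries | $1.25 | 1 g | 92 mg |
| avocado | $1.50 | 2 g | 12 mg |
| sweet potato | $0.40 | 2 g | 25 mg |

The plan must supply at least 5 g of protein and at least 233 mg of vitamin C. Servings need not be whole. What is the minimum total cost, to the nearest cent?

bell pepper only: max(5/1, 233/150) = 5 servings → $4.50.
strawberries only: max(5/1, 233/92) = 5 servings → $6.25.
avocado only: max(5/2, 233/12) = 19.42 servings → $29.12.
sweet potato only: max(5/2, 233/25) = 9.32 servings → $3.73.
bell pepper + strawberries: the both-tight solution has a negative serving — not a feasible corner.
bell pepper + avocado with both tight: 1.41 servings and 1.795 servings → $3.96.
bell pepper + sweet potato with both tight: 1.24 servings and 1.88 servings → $1.87.
strawberries + avocado with both tight: 2.36 servings and 1.32 servings → $4.93.
strawberries + sweet potato with both tight: 2.145 servings and 1.428 servings → $3.25.
avocado + sweet potato with both targets exact would need a negative amount; discard.
The minimum over all feasible corners is $1.87.

$1.87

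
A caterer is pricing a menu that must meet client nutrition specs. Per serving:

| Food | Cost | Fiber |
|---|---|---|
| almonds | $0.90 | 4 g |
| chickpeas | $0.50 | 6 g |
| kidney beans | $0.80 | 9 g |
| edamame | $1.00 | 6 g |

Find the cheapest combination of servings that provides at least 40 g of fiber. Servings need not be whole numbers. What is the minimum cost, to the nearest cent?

Cost per g of fiber: chickpeas $0.0833, kidney beans $0.0889, edamame $0.1667, almonds $0.2250.
With no serving limits, use only chickpeas: 40 g / 6 g = 6.667 servings × $0.50 = $3.33.

$3.33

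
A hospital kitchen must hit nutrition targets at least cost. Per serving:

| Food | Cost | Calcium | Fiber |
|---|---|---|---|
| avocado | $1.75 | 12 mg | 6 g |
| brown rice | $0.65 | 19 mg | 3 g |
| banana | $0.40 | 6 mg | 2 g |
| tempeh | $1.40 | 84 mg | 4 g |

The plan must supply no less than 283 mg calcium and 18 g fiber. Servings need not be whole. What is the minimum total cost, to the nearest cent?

Minimising a linear cost over {calcium ≥ 283, fiber ≥ 18, servings ≥ 0} — the optimum is at a vertex, using one or two foods.
avocado only: max(283/12, 18/6) = 23.58 servings → $41.27.
brown rice only: max(283/19, 18/3) = 14.89 servings → $9.68.
banana only: max(283/6, 18/2) = 47.17 servings → $18.87.
tempeh only: max(283/84, 18/4) = 4.5 servings → $6.30.
avocado + brown rice: the both-tight solution has a negative serving — not a feasible corner.
avocado + banana: the both-tight solution has a negative serving — not a feasible corner.
avocado + tempeh with both tight: 0.8333 servings and 3.25 servings → $6.01.
brown rice + banana with both targets exact would need a negative amount; discard.
brown rice + tempeh with both tight: 2.159 servings and 2.881 servings → $5.44.
banana + tempeh with both tight: 2.639 servings and 3.181 servings → $5.51.
The minimum over all feasible corners is $5.44.

$5.44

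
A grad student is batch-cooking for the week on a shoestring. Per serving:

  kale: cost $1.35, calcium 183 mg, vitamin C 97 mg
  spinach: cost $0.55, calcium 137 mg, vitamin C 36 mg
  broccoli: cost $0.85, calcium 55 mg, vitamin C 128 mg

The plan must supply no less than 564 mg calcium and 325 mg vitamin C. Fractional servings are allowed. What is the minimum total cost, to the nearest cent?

Check every corner: each single food scaled to meet both minima, and each pair solved so both constraints bind.
kale only: max(564/183, 325/97) = 3.351 servings → $4.52.
spinach only: max(564/137, 325/36) = 9.028 servings → $4.97.
broccoli only: max(564/55, 325/128) = 10.25 servings → $8.72.
kale + spinach with both targets exact would need a negative amount; discard.
kale + broccoli with both tight: 3.003 servings and 0.2635 servings → $4.28.
spinach + broccoli with both tight: 3.492 servings and 1.557 servings → $3.24.
The minimum over all feasible corners is $3.24.

$3.24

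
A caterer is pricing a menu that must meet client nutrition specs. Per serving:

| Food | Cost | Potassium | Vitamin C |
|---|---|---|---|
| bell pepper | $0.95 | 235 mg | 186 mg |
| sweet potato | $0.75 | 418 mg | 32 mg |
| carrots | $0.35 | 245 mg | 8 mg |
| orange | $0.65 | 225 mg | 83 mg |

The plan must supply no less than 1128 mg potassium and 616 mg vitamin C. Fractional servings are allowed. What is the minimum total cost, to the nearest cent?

A basic optimal solution has at most two foods positive. Try each food alone and each pair with both targets met exactly.
bell pepper only: max(1128/235, 616/186) = 4.8 servings → $4.56.
sweet potato only: max(1128/418, 616/32) = 19.25 servings → $14.44.
carrots only: max(1128/245, 616/8) = 77 servings → $26.95.
orange only: max(1128/225, 616/83) = 7.422 servings → $4.82.
bell pepper + sweet potato with both tight: 3.152 servings and 0.9262 servings → $3.69.
bell pepper + carrots with both tight: 3.248 servings and 1.489 servings → $3.61.
bell pepper + orange with both tight: 2.013 servings and 2.911 servings → $3.80.
sweet potato + carrots with both targets exact would need a negative amount; discard.
sweet potato + orange: the both-tight solution has a negative serving — not a feasible corner.
carrots + orange: intersection lies outside the first quadrant.
Cheapest feasible corner: $3.61.

$3.61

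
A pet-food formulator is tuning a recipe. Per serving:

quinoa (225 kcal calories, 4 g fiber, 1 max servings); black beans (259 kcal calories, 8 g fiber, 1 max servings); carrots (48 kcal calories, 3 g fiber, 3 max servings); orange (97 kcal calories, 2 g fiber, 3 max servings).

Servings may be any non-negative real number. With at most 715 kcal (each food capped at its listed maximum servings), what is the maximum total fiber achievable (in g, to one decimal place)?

23.4 g

Fiber per kcal: carrots 0.0625, black beans 0.03089, orange 0.02062, quinoa 0.01778.
Take 3 servings of carrots: uses 144 kcal, +9.0 g fiber (running total 9.0 g).
Take 1 serving of black beans: uses 259 kcal, +8.0 g fiber (running total 17.0 g).
Take 3 servings of orange: uses 291 kcal, +6.0 g fiber (running total 23.0 g).
Take 0.09333 servings of quinoa: uses 21 kcal, +0.4 g fiber (running total 23.4 g).
Greedy by best ratio exhausts the calories allowance optimally: 23.4 g.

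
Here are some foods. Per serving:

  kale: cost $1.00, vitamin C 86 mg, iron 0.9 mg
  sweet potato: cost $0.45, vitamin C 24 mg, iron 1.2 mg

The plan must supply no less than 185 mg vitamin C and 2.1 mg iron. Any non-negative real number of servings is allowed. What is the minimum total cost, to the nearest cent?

$2.18

With two linear requirements the optimum uses one or two foods; enumerate the corners.
kale only: max(185/86, 2.1/0.9) = 2.333 servings → $2.33.
sweet potato only: max(185/24, 2.1/1.2) = 7.708 servings → $3.47.
kale + sweet potato with both tight: 2.103 servings and 0.1728 servings → $2.18.
So the least-cost plan costs $2.18.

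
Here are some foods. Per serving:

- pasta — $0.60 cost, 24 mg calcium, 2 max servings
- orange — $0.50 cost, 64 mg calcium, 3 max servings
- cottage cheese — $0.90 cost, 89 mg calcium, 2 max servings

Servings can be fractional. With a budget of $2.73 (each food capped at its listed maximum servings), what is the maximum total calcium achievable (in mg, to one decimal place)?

Calcium per dollar: orange 128, cottage cheese 98.89, pasta 40.
Take 3 servings of orange: spends $1.50, +192.0 mg calcium (running total 192.0 mg).
Take 1.367 servings of cottage cheese: spends $1.23, +121.6 mg calcium (running total 313.6 mg).
Filling greedily by calcium-per-dollar is optimal for one linear limit, giving 313.6 mg.

313.6 mg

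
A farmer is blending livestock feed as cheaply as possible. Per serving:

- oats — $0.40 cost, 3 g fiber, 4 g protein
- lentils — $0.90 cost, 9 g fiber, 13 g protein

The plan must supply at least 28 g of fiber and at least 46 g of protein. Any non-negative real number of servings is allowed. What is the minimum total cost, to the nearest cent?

$3.18

The cheapest plan sits at a corner of the feasible region — with two constraints it uses at most two foods.
oats only: max(28/3, 46/4) = 11.5 servings → $4.60.
lentils only: max(28/9, 46/13) = 3.538 servings → $3.18.
oats + lentils with both targets exact would need a negative amount; discard.
So the least-cost plan costs $3.18.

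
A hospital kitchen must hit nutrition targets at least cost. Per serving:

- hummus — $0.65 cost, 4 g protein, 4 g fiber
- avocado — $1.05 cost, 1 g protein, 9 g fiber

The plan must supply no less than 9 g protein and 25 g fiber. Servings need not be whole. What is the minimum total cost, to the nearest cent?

For a min-cost LP with two ≥-constraints, a basic feasible solution has at most two positive variables.
hummus only: max(9/4, 25/4) = 6.25 servings → $4.06.
avocado only: max(9/1, 25/9) = 9 servings → $9.45.
hummus + avocado with both tight: 1.75 servings and 2 servings → $3.24.
The minimum over all feasible corners is $3.24.

$3.24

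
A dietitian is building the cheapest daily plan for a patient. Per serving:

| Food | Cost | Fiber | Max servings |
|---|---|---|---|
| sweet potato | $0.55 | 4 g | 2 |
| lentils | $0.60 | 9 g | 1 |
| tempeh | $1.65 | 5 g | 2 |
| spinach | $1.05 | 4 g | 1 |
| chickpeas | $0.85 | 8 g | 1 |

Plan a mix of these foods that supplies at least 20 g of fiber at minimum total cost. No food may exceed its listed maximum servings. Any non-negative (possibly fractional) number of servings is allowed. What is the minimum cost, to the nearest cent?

Cost per g of fiber: lentils $0.0667, chickpeas $0.1062, sweet potato $0.1375, spinach $0.2625, tempeh $0.3300.
Take 1 serving of lentils: +9.0 g fiber for $0.60 (total $0.60, still need 11.0 g).
Take 1 serving of chickpeas: +8.0 g fiber for $0.85 (total $1.45, still need 3.0 g).
Take 0.75 servings of sweet potato: +3.0 g fiber for $0.41 (total $1.86, still need 0.0 g).
Filling from the cheapest source first is optimal under one linear minimum: $1.86.

$1.86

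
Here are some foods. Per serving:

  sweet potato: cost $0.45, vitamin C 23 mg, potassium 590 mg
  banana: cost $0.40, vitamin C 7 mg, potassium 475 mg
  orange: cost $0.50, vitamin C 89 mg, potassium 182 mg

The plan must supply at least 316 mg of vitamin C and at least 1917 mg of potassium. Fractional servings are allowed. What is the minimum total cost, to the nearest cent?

$2.53

Check every corner: each single food scaled to meet both minima, and each pair solved so both constraints bind.
sweet potato only: max(316/23, 1917/590) = 13.74 servings → $6.18.
banana only: max(316/7, 1917/475) = 45.14 servings → $18.06.
orange only: max(316/89, 1917/182) = 10.53 servings → $5.27.
sweet potato + banana with both targets exact would need a negative amount; discard.
sweet potato + orange with both tight: 2.34 servings and 2.946 servings → $2.53.
banana + orange with both tight: 2.758 servings and 3.334 servings → $2.77.
So the least-cost plan costs $2.53.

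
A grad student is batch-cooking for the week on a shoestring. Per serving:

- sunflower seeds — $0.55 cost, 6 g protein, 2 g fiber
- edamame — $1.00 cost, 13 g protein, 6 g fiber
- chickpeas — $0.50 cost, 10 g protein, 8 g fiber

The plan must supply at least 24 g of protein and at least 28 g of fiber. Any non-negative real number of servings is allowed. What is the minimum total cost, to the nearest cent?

Check every corner: each single food scaled to meet both minima, and each pair solved so both constraints bind.
sunflower seeds only: max(24/6, 28/2) = 14 servings → $7.70.
edamame only: max(24/13, 28/6) = 4.667 servings → $4.67.
chickpeas only: max(24/10, 28/8) = 3.5 servings → $1.75.
sunflower seeds + edamame: the both-tight solution has a negative serving — not a feasible corner.
sunflower seeds + chickpeas: the both-tight solution has a negative serving — not a feasible corner.
edamame + chickpeas with both targets exact would need a negative amount; discard.
So the least-cost plan costs $1.75.

$1.75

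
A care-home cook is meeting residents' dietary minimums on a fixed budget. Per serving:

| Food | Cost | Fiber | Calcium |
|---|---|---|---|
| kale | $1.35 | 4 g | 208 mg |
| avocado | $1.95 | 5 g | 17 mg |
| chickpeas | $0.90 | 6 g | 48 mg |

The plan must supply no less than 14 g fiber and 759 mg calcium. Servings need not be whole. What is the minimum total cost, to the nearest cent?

$4.93

kale only: max(14/4, 759/208) = 3.649 servings → $4.93.
avocado only: max(14/5, 759/17) = 44.65 servings → $87.06.
chickpeas only: max(14/6, 759/48) = 15.81 servings → $14.23.
kale + avocado: the both-tight solution has a negative serving — not a feasible corner.
kale + chickpeas: the both-tight solution has a negative serving — not a feasible corner.
avocado + chickpeas with both targets exact would need a negative amount; discard.
Cheapest feasible corner: $4.93.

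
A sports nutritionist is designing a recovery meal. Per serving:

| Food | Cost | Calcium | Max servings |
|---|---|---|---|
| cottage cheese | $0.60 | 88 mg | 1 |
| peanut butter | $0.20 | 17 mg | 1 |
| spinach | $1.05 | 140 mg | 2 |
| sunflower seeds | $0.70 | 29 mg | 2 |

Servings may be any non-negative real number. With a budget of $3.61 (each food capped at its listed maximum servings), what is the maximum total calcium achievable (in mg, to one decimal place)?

414.4 mg

Calcium per dollar: cottage cheese 146.7, spinach 133.3, peanut butter 85, sunflower seeds 41.43.
Take 1 serving of cottage cheese: spends $0.60, +88.0 mg calcium (running total 88.0 mg).
Take 2 servings of spinach: spends $2.10, +280.0 mg calcium (running total 368.0 mg).
Take 1 serving of peanut butter: spends $0.20, +17.0 mg calcium (running total 385.0 mg).
Take 1.014 servings of sunflower seeds: spends $0.71, +29.4 mg calcium (running total 414.4 mg).
Greedy by best ratio exhausts the cost allowance optimally: 414.4 mg.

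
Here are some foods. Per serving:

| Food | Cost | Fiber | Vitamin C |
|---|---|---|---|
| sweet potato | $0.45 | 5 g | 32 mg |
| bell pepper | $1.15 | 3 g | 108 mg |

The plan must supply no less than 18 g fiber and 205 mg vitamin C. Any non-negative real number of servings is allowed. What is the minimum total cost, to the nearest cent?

$2.51

This is a tiny linear program; its minimum lies at a vertex of the feasible set. List the vertices and price them.
sweet potato only: max(18/5, 205/32) = 6.406 servings → $2.88.
bell pepper only: max(18/3, 205/108) = 6 servings → $6.90.
sweet potato + bell pepper with both tight: 2.993 servings and 1.011 servings → $2.51.
So the least-cost plan costs $2.51.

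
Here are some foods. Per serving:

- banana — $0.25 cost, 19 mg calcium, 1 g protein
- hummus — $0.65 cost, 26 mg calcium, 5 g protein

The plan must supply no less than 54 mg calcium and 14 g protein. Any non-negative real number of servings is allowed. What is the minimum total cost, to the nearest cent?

banana only: max(54/19, 14/1) = 14 servings → $3.50.
hummus only: max(54/26, 14/5) = 2.8 servings → $1.82.
banana + hummus: the both-tight solution has a negative serving — not a feasible corner.
The minimum over all feasible corners is $1.82.

$1.82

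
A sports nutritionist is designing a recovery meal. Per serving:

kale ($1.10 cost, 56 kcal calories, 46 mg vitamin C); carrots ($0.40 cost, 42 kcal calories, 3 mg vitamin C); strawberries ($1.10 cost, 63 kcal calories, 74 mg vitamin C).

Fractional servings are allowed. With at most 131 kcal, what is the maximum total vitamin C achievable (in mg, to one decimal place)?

153.9 mg

Vitamin C per kcal: strawberries 1.175, kale 0.8214, carrots 0.07143.
With no serving limits, spend the whole calories allowance on strawberries: 131 kcal / 63 kcal × 74 mg = 153.9 mg.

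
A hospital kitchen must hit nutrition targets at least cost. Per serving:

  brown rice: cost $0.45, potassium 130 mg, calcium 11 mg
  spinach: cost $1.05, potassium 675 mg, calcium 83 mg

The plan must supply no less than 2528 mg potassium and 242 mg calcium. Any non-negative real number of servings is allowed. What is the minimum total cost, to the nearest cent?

$3.93

brown rice only: max(2528/130, 242/11) = 22 servings → $9.90.
spinach only: max(2528/675, 242/83) = 3.745 servings → $3.93.
brown rice + spinach with both tight: 13.81 servings and 1.085 servings → $7.35.
So the least-cost plan costs $3.93.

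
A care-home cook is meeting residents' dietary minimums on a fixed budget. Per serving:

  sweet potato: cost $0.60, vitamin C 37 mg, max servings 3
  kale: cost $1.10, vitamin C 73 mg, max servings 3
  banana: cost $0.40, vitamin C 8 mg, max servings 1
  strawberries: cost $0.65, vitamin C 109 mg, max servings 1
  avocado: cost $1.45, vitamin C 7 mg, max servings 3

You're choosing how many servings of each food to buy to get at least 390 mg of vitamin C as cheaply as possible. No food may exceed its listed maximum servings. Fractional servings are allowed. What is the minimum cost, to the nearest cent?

Cost per mg of vitamin C: strawberries $0.0060, kale $0.0151, sweet potato $0.0162, banana $0.0500, avocado $0.2071.
Take 1 serving of strawberries: +109.0 mg vitamin C for $0.65 (total $0.65, still need 281.0 mg).
Take 3 servings of kale: +219.0 mg vitamin C for $3.30 (total $3.95, still need 62.0 mg).
Take 1.676 servings of sweet potato: +62.0 mg vitamin C for $1.01 (total $4.96, still need 0.0 mg).
Filling from the cheapest source first is optimal under one linear minimum: $4.96.

$4.96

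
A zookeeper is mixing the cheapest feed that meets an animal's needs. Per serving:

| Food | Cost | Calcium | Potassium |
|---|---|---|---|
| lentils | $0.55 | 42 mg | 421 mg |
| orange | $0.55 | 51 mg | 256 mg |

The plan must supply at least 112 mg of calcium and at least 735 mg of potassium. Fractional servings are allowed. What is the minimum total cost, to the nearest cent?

lentils only: max(112/42, 735/421) = 2.667 servings → $1.47.
orange only: max(112/51, 735/256) = 2.871 servings → $1.58.
lentils + orange with both tight: 0.8222 servings and 1.519 servings → $1.29.
So the least-cost plan costs $1.29.

$1.29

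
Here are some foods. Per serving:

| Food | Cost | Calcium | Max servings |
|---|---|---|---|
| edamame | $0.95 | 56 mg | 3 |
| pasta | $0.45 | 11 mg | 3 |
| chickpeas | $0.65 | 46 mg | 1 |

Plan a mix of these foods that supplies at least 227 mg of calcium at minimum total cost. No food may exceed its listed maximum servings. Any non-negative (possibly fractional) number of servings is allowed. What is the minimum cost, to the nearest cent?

$4.03

Cost per mg of calcium: chickpeas $0.0141, edamame $0.0170, pasta $0.0409.
Take 1 serving of chickpeas: +46.0 mg calcium for $0.65 (total $0.65, still need 181.0 mg).
Take 3 servings of edamame: +168.0 mg calcium for $2.85 (total $3.50, still need 13.0 mg).
Take 1.182 servings of pasta: +13.0 mg calcium for $0.53 (total $4.03, still need 0.0 mg).
Filling from the cheapest source first is optimal under one linear minimum: $4.03.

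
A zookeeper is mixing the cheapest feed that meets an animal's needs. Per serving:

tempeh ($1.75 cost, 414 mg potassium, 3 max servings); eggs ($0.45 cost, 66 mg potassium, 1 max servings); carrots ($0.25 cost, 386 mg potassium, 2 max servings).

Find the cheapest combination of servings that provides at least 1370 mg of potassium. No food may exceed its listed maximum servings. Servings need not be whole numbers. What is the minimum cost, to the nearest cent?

Cost per mg of potassium: carrots $0.0006, tempeh $0.0042, eggs $0.0068.
Take 2 servings of carrots: +772.0 mg potassium for $0.50 (total $0.50, still need 598.0 mg).
Take 1.444 servings of tempeh: +598.0 mg potassium for $2.53 (total $3.03, still need 0.0 mg).
Greedy by cheapest-per-mg is optimal for a single linear constraint, so the minimum cost is $3.03.

$3.03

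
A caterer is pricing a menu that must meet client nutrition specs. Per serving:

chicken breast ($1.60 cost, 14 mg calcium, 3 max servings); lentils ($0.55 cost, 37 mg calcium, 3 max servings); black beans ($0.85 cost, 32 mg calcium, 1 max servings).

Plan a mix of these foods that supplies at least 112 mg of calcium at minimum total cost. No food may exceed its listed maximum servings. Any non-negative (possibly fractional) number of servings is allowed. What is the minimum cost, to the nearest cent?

$1.68

Cost per mg of calcium: lentils $0.0149, black beans $0.0266, chicken breast $0.1143.
Take 3 servings of lentils: +111.0 mg calcium for $1.65 (total $1.65, still need 1.0 mg).
Take 0.03125 servings of black beans: +1.0 mg calcium for $0.03 (total $1.68, still need 0.0 mg).
Greedy by cheapest-per-mg is optimal for a single linear constraint, so the minimum cost is $1.68.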